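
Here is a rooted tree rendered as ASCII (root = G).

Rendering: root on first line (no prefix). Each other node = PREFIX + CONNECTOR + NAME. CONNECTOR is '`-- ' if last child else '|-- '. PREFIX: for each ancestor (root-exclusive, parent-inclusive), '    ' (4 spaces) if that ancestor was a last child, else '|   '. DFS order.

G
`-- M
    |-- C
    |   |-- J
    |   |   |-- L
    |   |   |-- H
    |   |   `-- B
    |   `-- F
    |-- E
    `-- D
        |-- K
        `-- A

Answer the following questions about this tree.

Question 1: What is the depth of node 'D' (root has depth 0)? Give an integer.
Answer: 2

Derivation:
Path from root to D: G -> M -> D
Depth = number of edges = 2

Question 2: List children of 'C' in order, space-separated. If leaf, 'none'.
Answer: J F

Derivation:
Node C's children (from adjacency): J, F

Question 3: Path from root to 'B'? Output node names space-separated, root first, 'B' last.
Walk down from root: G -> M -> C -> J -> B

Answer: G M C J B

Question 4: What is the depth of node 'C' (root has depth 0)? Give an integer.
Path from root to C: G -> M -> C
Depth = number of edges = 2

Answer: 2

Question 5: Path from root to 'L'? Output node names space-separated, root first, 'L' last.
Walk down from root: G -> M -> C -> J -> L

Answer: G M C J L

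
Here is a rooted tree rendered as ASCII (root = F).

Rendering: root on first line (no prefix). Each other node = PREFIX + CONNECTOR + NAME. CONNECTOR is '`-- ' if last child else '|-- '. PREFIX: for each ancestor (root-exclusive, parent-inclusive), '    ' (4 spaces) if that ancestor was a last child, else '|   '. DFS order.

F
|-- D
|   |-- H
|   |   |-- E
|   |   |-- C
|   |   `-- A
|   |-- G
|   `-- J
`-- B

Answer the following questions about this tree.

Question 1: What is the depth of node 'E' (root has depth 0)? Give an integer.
Path from root to E: F -> D -> H -> E
Depth = number of edges = 3

Answer: 3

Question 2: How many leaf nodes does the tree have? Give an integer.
Leaves (nodes with no children): A, B, C, E, G, J

Answer: 6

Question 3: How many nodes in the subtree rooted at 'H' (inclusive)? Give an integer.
Subtree rooted at H contains: A, C, E, H
Count = 4

Answer: 4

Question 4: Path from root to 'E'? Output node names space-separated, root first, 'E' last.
Answer: F D H E

Derivation:
Walk down from root: F -> D -> H -> E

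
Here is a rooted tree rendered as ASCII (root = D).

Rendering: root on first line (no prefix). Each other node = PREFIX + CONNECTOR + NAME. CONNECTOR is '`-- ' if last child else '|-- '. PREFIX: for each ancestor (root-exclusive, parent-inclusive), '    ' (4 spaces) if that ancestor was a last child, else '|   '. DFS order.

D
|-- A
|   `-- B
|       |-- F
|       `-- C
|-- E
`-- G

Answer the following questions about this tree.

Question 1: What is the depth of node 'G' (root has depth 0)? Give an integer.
Path from root to G: D -> G
Depth = number of edges = 1

Answer: 1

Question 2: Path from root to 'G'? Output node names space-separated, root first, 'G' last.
Walk down from root: D -> G

Answer: D G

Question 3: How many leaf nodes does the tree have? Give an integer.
Leaves (nodes with no children): C, E, F, G

Answer: 4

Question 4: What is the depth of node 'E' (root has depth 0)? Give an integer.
Answer: 1

Derivation:
Path from root to E: D -> E
Depth = number of edges = 1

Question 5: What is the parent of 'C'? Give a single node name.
Scan adjacency: C appears as child of B

Answer: B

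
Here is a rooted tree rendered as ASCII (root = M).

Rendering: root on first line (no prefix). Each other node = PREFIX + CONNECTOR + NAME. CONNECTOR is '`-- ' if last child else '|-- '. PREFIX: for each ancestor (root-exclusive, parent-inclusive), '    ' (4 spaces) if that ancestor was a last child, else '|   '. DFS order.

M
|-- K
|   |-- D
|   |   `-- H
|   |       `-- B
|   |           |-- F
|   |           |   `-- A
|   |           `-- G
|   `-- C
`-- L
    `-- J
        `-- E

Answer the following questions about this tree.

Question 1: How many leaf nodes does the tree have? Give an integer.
Answer: 4

Derivation:
Leaves (nodes with no children): A, C, E, G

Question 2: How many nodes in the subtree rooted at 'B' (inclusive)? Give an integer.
Subtree rooted at B contains: A, B, F, G
Count = 4

Answer: 4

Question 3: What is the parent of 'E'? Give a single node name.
Scan adjacency: E appears as child of J

Answer: J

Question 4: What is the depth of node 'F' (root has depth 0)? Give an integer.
Path from root to F: M -> K -> D -> H -> B -> F
Depth = number of edges = 5

Answer: 5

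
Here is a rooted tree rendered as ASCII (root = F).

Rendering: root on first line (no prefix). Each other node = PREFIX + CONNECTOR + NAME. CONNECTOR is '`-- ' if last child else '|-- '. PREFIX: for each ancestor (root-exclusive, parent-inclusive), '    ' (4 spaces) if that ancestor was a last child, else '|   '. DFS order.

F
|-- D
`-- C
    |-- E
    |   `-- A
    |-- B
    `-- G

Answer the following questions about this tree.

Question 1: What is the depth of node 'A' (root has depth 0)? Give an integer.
Path from root to A: F -> C -> E -> A
Depth = number of edges = 3

Answer: 3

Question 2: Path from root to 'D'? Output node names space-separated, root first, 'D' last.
Walk down from root: F -> D

Answer: F D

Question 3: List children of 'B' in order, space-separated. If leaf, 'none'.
Node B's children (from adjacency): (leaf)

Answer: none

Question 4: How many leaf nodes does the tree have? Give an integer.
Answer: 4

Derivation:
Leaves (nodes with no children): A, B, D, G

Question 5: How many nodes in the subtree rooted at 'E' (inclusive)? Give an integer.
Answer: 2

Derivation:
Subtree rooted at E contains: A, E
Count = 2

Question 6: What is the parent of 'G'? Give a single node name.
Answer: C

Derivation:
Scan adjacency: G appears as child of C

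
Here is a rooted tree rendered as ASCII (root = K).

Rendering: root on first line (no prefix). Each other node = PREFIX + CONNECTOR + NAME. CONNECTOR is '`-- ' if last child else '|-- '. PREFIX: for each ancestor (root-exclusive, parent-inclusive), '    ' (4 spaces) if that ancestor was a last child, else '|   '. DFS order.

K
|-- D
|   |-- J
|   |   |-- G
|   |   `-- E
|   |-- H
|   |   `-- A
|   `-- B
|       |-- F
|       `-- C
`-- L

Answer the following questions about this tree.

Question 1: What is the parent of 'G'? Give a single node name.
Answer: J

Derivation:
Scan adjacency: G appears as child of J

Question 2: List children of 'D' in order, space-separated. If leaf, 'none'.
Node D's children (from adjacency): J, H, B

Answer: J H B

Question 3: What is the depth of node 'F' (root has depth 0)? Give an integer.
Path from root to F: K -> D -> B -> F
Depth = number of edges = 3

Answer: 3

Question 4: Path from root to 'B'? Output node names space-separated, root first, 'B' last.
Answer: K D B

Derivation:
Walk down from root: K -> D -> B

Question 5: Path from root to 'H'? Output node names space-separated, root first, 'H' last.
Answer: K D H

Derivation:
Walk down from root: K -> D -> H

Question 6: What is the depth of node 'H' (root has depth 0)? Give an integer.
Answer: 2

Derivation:
Path from root to H: K -> D -> H
Depth = number of edges = 2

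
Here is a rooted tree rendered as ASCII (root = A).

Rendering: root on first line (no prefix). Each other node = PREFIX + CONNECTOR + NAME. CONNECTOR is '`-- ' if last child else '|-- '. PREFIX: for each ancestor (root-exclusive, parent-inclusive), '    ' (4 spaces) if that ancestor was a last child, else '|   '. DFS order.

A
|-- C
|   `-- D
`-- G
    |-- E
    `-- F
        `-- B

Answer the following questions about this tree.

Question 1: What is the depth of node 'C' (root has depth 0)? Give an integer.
Answer: 1

Derivation:
Path from root to C: A -> C
Depth = number of edges = 1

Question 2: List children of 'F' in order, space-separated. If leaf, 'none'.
Answer: B

Derivation:
Node F's children (from adjacency): B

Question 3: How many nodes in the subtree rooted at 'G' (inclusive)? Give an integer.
Answer: 4

Derivation:
Subtree rooted at G contains: B, E, F, G
Count = 4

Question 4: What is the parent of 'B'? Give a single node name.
Scan adjacency: B appears as child of F

Answer: F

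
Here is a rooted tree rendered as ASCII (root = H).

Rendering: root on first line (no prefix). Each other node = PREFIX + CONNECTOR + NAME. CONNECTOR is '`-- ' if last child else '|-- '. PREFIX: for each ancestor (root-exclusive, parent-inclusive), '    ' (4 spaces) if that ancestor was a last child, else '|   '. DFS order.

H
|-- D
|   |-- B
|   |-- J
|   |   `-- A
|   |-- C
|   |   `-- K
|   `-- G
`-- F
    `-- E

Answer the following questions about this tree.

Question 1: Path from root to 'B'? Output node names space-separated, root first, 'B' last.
Answer: H D B

Derivation:
Walk down from root: H -> D -> B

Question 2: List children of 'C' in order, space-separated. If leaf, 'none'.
Answer: K

Derivation:
Node C's children (from adjacency): K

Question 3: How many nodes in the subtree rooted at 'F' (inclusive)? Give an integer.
Subtree rooted at F contains: E, F
Count = 2

Answer: 2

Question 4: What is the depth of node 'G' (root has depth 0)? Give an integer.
Answer: 2

Derivation:
Path from root to G: H -> D -> G
Depth = number of edges = 2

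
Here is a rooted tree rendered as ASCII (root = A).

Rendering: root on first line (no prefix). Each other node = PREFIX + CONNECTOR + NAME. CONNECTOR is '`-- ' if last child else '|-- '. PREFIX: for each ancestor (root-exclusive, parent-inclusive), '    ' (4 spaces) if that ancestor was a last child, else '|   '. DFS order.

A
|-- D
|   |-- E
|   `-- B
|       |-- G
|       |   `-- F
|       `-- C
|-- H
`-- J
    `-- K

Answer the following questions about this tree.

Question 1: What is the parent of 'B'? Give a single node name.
Answer: D

Derivation:
Scan adjacency: B appears as child of D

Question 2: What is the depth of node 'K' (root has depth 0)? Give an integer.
Path from root to K: A -> J -> K
Depth = number of edges = 2

Answer: 2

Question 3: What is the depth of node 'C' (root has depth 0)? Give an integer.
Answer: 3

Derivation:
Path from root to C: A -> D -> B -> C
Depth = number of edges = 3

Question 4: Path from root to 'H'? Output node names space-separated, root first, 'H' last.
Walk down from root: A -> H

Answer: A H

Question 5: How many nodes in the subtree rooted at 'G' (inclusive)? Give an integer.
Answer: 2

Derivation:
Subtree rooted at G contains: F, G
Count = 2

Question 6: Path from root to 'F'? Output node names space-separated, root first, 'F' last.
Walk down from root: A -> D -> B -> G -> F

Answer: A D B G F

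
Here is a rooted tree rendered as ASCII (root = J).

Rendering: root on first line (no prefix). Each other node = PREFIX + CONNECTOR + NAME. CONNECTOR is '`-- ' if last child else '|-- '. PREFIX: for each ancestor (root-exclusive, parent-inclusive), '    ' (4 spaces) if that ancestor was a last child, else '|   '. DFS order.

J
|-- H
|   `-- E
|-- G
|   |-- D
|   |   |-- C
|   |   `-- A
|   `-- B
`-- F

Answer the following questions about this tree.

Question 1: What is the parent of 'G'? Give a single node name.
Answer: J

Derivation:
Scan adjacency: G appears as child of J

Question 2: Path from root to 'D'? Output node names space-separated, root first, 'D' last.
Walk down from root: J -> G -> D

Answer: J G D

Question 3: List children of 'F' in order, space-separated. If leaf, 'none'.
Node F's children (from adjacency): (leaf)

Answer: none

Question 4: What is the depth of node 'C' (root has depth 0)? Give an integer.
Path from root to C: J -> G -> D -> C
Depth = number of edges = 3

Answer: 3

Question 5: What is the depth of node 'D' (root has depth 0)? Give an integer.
Path from root to D: J -> G -> D
Depth = number of edges = 2

Answer: 2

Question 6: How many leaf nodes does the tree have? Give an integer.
Answer: 5

Derivation:
Leaves (nodes with no children): A, B, C, E, F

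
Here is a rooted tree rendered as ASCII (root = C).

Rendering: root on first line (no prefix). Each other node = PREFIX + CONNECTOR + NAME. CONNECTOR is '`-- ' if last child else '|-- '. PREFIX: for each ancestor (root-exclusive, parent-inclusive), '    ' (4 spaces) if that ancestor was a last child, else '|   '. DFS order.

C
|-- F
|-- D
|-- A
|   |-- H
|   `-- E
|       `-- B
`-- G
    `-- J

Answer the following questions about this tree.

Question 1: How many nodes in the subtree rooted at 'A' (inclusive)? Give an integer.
Subtree rooted at A contains: A, B, E, H
Count = 4

Answer: 4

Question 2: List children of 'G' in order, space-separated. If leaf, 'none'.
Node G's children (from adjacency): J

Answer: J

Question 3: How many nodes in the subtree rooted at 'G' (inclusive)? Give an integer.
Answer: 2

Derivation:
Subtree rooted at G contains: G, J
Count = 2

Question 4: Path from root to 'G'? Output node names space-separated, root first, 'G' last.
Walk down from root: C -> G

Answer: C G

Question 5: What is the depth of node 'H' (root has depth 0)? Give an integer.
Answer: 2

Derivation:
Path from root to H: C -> A -> H
Depth = number of edges = 2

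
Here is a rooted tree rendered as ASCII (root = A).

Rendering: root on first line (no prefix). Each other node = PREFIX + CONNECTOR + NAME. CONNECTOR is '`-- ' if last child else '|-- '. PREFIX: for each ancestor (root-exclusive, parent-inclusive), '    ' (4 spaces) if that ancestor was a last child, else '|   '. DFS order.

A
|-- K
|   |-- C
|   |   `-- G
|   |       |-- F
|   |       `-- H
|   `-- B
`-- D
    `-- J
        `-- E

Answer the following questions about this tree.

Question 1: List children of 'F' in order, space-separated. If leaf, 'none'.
Node F's children (from adjacency): (leaf)

Answer: none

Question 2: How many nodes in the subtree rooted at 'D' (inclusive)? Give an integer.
Subtree rooted at D contains: D, E, J
Count = 3

Answer: 3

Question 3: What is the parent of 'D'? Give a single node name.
Answer: A

Derivation:
Scan adjacency: D appears as child of A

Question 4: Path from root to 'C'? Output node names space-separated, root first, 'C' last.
Answer: A K C

Derivation:
Walk down from root: A -> K -> C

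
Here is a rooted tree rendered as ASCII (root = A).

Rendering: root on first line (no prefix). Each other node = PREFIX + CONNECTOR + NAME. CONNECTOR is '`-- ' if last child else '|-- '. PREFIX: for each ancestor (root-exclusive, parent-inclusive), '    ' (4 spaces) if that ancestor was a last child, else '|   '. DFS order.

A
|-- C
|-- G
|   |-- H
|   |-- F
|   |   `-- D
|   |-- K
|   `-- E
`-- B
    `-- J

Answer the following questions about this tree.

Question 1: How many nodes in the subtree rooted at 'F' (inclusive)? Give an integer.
Subtree rooted at F contains: D, F
Count = 2

Answer: 2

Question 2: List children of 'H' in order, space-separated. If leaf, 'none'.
Node H's children (from adjacency): (leaf)

Answer: none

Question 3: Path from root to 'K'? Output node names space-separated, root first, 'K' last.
Answer: A G K

Derivation:
Walk down from root: A -> G -> K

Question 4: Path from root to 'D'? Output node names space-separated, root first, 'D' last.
Walk down from root: A -> G -> F -> D

Answer: A G F D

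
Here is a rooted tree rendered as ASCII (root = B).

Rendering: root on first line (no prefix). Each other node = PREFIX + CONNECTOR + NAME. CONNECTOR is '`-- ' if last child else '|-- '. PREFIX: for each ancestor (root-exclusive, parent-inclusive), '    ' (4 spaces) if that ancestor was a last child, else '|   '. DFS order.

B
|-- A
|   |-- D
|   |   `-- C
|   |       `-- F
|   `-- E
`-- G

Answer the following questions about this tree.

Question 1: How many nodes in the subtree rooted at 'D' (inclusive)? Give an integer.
Answer: 3

Derivation:
Subtree rooted at D contains: C, D, F
Count = 3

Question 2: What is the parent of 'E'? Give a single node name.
Answer: A

Derivation:
Scan adjacency: E appears as child of A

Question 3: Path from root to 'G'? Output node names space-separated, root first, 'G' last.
Walk down from root: B -> G

Answer: B G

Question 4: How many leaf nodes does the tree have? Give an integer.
Leaves (nodes with no children): E, F, G

Answer: 3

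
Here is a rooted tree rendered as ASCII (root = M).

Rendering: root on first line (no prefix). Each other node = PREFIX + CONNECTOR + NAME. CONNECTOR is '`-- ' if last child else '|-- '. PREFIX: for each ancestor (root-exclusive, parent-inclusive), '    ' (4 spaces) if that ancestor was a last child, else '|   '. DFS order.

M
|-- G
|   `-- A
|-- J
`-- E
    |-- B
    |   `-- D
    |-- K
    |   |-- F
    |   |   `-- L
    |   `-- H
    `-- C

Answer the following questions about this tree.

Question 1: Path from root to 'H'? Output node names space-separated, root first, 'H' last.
Answer: M E K H

Derivation:
Walk down from root: M -> E -> K -> H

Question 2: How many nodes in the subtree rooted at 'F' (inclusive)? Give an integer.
Subtree rooted at F contains: F, L
Count = 2

Answer: 2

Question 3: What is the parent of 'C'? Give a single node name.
Answer: E

Derivation:
Scan adjacency: C appears as child of E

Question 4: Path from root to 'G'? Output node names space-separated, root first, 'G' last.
Answer: M G

Derivation:
Walk down from root: M -> G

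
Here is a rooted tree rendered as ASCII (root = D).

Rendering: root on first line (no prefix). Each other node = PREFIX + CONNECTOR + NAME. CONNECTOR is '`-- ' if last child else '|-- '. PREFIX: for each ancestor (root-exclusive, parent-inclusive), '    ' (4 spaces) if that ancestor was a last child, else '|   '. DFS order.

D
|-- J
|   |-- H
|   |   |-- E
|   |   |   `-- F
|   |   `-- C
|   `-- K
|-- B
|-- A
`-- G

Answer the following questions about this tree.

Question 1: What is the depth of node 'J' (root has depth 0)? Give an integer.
Path from root to J: D -> J
Depth = number of edges = 1

Answer: 1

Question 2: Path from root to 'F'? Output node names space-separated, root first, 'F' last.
Answer: D J H E F

Derivation:
Walk down from root: D -> J -> H -> E -> F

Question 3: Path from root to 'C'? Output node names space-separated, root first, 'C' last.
Answer: D J H C

Derivation:
Walk down from root: D -> J -> H -> C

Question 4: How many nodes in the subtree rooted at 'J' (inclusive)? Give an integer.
Subtree rooted at J contains: C, E, F, H, J, K
Count = 6

Answer: 6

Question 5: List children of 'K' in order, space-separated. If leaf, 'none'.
Answer: none

Derivation:
Node K's children (from adjacency): (leaf)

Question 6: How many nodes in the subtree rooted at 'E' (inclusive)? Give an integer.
Answer: 2

Derivation:
Subtree rooted at E contains: E, F
Count = 2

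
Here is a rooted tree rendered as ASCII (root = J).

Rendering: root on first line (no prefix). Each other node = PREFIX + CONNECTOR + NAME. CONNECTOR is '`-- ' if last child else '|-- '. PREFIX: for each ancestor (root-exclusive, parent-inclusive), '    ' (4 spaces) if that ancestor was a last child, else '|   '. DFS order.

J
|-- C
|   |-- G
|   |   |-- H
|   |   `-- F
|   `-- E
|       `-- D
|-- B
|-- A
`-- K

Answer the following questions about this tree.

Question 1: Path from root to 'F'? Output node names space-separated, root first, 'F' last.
Answer: J C G F

Derivation:
Walk down from root: J -> C -> G -> F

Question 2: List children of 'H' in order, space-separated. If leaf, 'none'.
Answer: none

Derivation:
Node H's children (from adjacency): (leaf)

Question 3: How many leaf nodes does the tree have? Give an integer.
Answer: 6

Derivation:
Leaves (nodes with no children): A, B, D, F, H, K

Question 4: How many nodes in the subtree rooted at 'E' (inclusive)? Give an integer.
Subtree rooted at E contains: D, E
Count = 2

Answer: 2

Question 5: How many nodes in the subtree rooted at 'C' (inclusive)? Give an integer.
Subtree rooted at C contains: C, D, E, F, G, H
Count = 6

Answer: 6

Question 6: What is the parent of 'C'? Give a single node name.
Answer: J

Derivation:
Scan adjacency: C appears as child of J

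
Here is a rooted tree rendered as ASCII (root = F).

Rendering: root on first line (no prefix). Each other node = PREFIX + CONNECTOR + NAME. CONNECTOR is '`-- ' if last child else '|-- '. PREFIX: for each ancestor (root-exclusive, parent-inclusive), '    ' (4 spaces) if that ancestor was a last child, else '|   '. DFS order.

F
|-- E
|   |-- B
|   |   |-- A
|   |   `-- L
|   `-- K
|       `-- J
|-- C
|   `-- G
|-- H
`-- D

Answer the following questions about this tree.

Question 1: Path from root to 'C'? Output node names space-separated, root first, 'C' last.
Answer: F C

Derivation:
Walk down from root: F -> C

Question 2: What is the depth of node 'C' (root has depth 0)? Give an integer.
Answer: 1

Derivation:
Path from root to C: F -> C
Depth = number of edges = 1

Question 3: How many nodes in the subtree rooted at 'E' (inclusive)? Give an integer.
Answer: 6

Derivation:
Subtree rooted at E contains: A, B, E, J, K, L
Count = 6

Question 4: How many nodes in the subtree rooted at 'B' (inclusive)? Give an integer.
Answer: 3

Derivation:
Subtree rooted at B contains: A, B, L
Count = 3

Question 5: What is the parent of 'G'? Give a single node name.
Answer: C

Derivation:
Scan adjacency: G appears as child of C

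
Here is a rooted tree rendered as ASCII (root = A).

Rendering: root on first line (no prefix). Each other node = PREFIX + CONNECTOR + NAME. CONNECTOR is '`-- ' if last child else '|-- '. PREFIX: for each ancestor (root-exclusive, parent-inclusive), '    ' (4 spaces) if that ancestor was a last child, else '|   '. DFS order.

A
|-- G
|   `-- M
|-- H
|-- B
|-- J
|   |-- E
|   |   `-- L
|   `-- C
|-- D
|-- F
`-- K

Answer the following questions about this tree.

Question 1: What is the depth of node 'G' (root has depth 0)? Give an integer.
Path from root to G: A -> G
Depth = number of edges = 1

Answer: 1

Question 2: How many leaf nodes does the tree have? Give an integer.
Answer: 8

Derivation:
Leaves (nodes with no children): B, C, D, F, H, K, L, M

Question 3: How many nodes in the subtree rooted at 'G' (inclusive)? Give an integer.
Subtree rooted at G contains: G, M
Count = 2

Answer: 2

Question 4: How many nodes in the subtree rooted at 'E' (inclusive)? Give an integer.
Subtree rooted at E contains: E, L
Count = 2

Answer: 2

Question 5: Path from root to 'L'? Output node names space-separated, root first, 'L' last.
Walk down from root: A -> J -> E -> L

Answer: A J E L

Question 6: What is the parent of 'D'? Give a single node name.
Scan adjacency: D appears as child of A

Answer: A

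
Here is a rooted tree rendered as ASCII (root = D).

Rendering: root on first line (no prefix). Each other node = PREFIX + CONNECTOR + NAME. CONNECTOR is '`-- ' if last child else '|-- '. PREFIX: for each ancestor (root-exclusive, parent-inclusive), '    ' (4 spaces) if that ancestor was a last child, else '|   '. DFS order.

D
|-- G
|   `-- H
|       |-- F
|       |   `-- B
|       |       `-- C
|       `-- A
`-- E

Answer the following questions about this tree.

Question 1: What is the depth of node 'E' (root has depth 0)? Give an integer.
Answer: 1

Derivation:
Path from root to E: D -> E
Depth = number of edges = 1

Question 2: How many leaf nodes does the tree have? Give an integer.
Answer: 3

Derivation:
Leaves (nodes with no children): A, C, E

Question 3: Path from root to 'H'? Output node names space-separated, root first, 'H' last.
Walk down from root: D -> G -> H

Answer: D G H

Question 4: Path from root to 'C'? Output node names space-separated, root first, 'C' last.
Answer: D G H F B C

Derivation:
Walk down from root: D -> G -> H -> F -> B -> C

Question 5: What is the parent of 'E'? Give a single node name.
Answer: D

Derivation:
Scan adjacency: E appears as child of D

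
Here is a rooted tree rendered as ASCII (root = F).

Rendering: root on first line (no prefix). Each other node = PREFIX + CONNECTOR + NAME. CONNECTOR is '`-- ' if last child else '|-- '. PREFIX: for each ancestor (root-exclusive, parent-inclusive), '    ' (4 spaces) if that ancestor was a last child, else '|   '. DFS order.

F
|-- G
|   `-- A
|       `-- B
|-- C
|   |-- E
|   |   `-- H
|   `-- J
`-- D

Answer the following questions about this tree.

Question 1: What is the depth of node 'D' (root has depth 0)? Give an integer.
Answer: 1

Derivation:
Path from root to D: F -> D
Depth = number of edges = 1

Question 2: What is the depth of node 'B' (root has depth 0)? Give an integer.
Answer: 3

Derivation:
Path from root to B: F -> G -> A -> B
Depth = number of edges = 3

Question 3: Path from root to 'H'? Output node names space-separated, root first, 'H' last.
Walk down from root: F -> C -> E -> H

Answer: F C E H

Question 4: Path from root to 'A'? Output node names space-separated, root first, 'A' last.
Walk down from root: F -> G -> A

Answer: F G A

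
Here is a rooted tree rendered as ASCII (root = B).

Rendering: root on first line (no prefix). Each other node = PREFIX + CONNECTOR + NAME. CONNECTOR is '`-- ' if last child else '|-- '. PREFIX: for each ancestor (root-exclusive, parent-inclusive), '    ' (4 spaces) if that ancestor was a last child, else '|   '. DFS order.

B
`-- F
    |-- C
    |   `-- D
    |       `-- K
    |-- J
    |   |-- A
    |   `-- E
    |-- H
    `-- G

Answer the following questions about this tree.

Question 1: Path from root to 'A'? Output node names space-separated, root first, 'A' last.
Answer: B F J A

Derivation:
Walk down from root: B -> F -> J -> A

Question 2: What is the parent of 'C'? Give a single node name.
Scan adjacency: C appears as child of F

Answer: F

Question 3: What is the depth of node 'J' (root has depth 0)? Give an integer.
Path from root to J: B -> F -> J
Depth = number of edges = 2

Answer: 2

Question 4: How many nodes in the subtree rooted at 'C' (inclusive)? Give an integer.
Answer: 3

Derivation:
Subtree rooted at C contains: C, D, K
Count = 3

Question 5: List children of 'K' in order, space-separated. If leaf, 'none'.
Answer: none

Derivation:
Node K's children (from adjacency): (leaf)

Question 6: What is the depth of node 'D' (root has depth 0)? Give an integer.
Path from root to D: B -> F -> C -> D
Depth = number of edges = 3

Answer: 3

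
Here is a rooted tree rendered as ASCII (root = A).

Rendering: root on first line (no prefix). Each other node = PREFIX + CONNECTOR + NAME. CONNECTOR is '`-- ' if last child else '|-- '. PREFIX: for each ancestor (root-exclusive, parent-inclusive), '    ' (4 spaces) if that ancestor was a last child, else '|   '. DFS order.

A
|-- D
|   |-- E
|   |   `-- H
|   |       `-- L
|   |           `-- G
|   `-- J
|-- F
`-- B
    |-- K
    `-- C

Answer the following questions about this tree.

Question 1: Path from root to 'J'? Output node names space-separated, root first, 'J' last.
Answer: A D J

Derivation:
Walk down from root: A -> D -> J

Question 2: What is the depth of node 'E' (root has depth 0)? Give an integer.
Answer: 2

Derivation:
Path from root to E: A -> D -> E
Depth = number of edges = 2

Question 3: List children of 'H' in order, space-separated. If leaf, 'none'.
Answer: L

Derivation:
Node H's children (from adjacency): L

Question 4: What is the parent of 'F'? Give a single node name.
Answer: A

Derivation:
Scan adjacency: F appears as child of A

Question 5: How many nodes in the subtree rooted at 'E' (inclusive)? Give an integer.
Subtree rooted at E contains: E, G, H, L
Count = 4

Answer: 4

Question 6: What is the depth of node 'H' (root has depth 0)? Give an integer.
Path from root to H: A -> D -> E -> H
Depth = number of edges = 3

Answer: 3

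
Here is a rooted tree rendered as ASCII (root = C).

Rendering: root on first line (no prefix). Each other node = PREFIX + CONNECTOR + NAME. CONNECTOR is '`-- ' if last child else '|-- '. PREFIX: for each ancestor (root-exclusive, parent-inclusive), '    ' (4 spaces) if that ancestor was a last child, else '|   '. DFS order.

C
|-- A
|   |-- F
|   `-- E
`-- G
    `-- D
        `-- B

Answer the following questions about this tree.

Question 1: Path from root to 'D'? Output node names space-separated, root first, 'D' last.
Answer: C G D

Derivation:
Walk down from root: C -> G -> D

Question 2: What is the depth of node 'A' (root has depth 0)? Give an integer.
Answer: 1

Derivation:
Path from root to A: C -> A
Depth = number of edges = 1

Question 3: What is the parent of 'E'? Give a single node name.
Scan adjacency: E appears as child of A

Answer: A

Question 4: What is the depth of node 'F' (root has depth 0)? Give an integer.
Path from root to F: C -> A -> F
Depth = number of edges = 2

Answer: 2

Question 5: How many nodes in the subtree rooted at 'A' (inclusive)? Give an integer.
Answer: 3

Derivation:
Subtree rooted at A contains: A, E, F
Count = 3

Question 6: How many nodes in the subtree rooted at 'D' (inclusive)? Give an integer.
Subtree rooted at D contains: B, D
Count = 2

Answer: 2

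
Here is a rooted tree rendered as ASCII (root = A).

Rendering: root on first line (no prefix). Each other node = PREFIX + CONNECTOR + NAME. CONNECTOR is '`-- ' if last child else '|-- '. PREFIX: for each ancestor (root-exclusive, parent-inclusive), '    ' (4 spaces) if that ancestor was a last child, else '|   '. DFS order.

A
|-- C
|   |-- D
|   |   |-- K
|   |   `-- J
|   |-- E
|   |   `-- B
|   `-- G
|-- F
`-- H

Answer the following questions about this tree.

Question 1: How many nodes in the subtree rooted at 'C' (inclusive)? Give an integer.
Subtree rooted at C contains: B, C, D, E, G, J, K
Count = 7

Answer: 7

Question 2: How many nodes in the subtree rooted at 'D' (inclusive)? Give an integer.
Subtree rooted at D contains: D, J, K
Count = 3

Answer: 3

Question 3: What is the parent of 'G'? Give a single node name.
Scan adjacency: G appears as child of C

Answer: C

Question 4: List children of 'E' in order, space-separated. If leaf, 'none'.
Node E's children (from adjacency): B

Answer: B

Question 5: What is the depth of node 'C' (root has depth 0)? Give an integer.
Answer: 1

Derivation:
Path from root to C: A -> C
Depth = number of edges = 1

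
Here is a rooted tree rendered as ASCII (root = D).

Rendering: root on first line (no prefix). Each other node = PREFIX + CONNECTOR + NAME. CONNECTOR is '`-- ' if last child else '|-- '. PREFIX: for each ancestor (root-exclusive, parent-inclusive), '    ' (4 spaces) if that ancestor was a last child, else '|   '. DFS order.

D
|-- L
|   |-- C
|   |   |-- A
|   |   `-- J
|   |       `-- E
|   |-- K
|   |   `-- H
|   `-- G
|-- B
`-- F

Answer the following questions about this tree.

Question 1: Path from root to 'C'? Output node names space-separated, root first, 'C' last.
Walk down from root: D -> L -> C

Answer: D L C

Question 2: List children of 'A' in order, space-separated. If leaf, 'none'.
Node A's children (from adjacency): (leaf)

Answer: none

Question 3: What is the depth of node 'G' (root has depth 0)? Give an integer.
Path from root to G: D -> L -> G
Depth = number of edges = 2

Answer: 2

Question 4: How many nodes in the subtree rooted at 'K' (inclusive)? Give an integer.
Subtree rooted at K contains: H, K
Count = 2

Answer: 2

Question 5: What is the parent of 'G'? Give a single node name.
Answer: L

Derivation:
Scan adjacency: G appears as child of L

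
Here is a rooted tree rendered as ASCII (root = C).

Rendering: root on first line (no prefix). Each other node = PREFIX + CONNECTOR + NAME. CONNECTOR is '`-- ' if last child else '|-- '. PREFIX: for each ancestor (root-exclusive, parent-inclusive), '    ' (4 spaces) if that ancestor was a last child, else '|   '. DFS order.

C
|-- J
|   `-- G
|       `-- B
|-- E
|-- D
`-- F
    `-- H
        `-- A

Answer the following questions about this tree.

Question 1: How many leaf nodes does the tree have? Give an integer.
Leaves (nodes with no children): A, B, D, E

Answer: 4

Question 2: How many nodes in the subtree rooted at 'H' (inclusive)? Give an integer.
Subtree rooted at H contains: A, H
Count = 2

Answer: 2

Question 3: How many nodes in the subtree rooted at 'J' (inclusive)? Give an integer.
Answer: 3

Derivation:
Subtree rooted at J contains: B, G, J
Count = 3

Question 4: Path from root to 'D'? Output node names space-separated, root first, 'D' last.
Answer: C D

Derivation:
Walk down from root: C -> D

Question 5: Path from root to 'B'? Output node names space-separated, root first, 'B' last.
Walk down from root: C -> J -> G -> B

Answer: C J G B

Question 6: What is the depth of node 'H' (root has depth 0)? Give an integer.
Answer: 2

Derivation:
Path from root to H: C -> F -> H
Depth = number of edges = 2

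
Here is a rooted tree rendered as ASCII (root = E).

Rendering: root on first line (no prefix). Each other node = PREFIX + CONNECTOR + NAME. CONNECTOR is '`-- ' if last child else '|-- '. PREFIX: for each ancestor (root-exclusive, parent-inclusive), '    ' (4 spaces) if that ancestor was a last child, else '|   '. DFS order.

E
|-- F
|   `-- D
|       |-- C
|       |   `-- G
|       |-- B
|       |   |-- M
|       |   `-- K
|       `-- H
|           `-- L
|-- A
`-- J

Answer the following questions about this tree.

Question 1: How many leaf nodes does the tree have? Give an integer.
Leaves (nodes with no children): A, G, J, K, L, M

Answer: 6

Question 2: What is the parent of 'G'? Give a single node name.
Answer: C

Derivation:
Scan adjacency: G appears as child of C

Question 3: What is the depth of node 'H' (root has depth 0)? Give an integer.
Path from root to H: E -> F -> D -> H
Depth = number of edges = 3

Answer: 3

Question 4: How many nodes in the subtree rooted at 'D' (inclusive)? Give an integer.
Answer: 8

Derivation:
Subtree rooted at D contains: B, C, D, G, H, K, L, M
Count = 8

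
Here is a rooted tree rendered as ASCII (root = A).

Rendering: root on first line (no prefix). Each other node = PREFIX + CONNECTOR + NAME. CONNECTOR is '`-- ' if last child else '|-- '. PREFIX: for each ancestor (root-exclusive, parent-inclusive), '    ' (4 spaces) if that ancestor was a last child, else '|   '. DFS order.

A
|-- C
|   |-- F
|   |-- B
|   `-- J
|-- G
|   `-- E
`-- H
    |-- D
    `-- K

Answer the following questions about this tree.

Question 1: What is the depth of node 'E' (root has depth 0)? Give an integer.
Answer: 2

Derivation:
Path from root to E: A -> G -> E
Depth = number of edges = 2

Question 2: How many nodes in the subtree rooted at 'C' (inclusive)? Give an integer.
Subtree rooted at C contains: B, C, F, J
Count = 4

Answer: 4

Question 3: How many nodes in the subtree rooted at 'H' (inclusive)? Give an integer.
Answer: 3

Derivation:
Subtree rooted at H contains: D, H, K
Count = 3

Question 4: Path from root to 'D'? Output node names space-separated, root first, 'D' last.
Walk down from root: A -> H -> D

Answer: A H D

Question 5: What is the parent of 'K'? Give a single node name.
Scan adjacency: K appears as child of H

Answer: H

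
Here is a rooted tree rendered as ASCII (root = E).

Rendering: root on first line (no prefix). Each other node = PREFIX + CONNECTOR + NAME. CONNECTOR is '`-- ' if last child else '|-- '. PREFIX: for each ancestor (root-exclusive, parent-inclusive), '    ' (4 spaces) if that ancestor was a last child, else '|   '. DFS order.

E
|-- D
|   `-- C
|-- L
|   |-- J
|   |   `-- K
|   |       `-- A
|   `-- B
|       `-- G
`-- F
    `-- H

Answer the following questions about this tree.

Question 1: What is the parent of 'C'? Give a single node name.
Answer: D

Derivation:
Scan adjacency: C appears as child of D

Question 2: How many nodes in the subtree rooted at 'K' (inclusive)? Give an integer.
Subtree rooted at K contains: A, K
Count = 2

Answer: 2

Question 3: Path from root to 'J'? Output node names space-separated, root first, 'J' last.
Answer: E L J

Derivation:
Walk down from root: E -> L -> J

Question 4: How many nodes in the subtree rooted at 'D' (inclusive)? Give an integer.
Subtree rooted at D contains: C, D
Count = 2

Answer: 2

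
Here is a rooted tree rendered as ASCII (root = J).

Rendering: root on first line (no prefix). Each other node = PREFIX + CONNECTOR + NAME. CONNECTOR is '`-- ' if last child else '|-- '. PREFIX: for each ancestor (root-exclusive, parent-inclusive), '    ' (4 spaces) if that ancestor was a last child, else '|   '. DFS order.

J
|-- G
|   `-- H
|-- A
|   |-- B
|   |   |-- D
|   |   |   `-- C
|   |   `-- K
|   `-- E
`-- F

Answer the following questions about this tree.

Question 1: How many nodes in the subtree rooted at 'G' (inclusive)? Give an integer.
Subtree rooted at G contains: G, H
Count = 2

Answer: 2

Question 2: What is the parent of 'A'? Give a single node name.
Scan adjacency: A appears as child of J

Answer: J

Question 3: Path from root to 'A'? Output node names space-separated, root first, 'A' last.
Answer: J A

Derivation:
Walk down from root: J -> A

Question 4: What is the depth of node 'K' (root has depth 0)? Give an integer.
Answer: 3

Derivation:
Path from root to K: J -> A -> B -> K
Depth = number of edges = 3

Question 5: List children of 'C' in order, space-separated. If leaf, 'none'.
Node C's children (from adjacency): (leaf)

Answer: none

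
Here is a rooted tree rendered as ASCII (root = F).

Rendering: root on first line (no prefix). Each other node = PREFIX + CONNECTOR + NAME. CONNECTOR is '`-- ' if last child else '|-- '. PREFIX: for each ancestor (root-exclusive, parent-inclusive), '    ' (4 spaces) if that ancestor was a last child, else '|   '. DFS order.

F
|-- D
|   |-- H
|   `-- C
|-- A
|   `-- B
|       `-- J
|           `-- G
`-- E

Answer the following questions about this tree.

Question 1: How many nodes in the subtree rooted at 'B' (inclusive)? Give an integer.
Subtree rooted at B contains: B, G, J
Count = 3

Answer: 3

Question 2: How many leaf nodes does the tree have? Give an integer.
Answer: 4

Derivation:
Leaves (nodes with no children): C, E, G, H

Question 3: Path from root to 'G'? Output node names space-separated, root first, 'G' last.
Walk down from root: F -> A -> B -> J -> G

Answer: F A B J G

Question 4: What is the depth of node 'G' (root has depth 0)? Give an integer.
Answer: 4

Derivation:
Path from root to G: F -> A -> B -> J -> G
Depth = number of edges = 4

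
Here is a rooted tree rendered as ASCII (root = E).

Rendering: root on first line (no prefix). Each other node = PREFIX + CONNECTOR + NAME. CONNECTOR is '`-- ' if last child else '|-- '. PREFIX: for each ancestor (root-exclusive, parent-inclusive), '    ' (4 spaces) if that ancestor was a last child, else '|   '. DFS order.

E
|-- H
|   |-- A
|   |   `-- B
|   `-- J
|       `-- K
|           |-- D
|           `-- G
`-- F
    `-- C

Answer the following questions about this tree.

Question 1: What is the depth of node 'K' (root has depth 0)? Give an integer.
Path from root to K: E -> H -> J -> K
Depth = number of edges = 3

Answer: 3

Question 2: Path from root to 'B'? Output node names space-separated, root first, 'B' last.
Answer: E H A B

Derivation:
Walk down from root: E -> H -> A -> B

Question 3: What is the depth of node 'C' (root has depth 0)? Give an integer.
Path from root to C: E -> F -> C
Depth = number of edges = 2

Answer: 2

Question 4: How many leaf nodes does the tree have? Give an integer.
Answer: 4

Derivation:
Leaves (nodes with no children): B, C, D, G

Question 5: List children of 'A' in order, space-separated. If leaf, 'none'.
Answer: B

Derivation:
Node A's children (from adjacency): B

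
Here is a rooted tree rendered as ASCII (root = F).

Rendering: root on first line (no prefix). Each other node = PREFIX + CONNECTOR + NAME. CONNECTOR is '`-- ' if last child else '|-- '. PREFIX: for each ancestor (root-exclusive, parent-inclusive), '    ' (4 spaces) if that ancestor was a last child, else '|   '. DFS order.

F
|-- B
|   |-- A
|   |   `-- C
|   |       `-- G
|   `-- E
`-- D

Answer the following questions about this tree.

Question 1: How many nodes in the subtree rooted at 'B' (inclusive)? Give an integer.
Answer: 5

Derivation:
Subtree rooted at B contains: A, B, C, E, G
Count = 5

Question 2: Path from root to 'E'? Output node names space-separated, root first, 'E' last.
Answer: F B E

Derivation:
Walk down from root: F -> B -> E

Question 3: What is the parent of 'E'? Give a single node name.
Scan adjacency: E appears as child of B

Answer: B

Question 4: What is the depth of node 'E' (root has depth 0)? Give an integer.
Path from root to E: F -> B -> E
Depth = number of edges = 2

Answer: 2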